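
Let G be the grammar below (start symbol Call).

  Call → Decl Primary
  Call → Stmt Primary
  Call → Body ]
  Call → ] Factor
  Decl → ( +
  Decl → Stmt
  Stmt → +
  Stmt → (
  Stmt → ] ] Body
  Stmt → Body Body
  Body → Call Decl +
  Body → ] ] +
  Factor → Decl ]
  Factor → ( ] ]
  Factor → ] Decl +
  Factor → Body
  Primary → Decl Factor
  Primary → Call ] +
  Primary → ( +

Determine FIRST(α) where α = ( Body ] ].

{ ( }

( is a terminal; add {(} and stop.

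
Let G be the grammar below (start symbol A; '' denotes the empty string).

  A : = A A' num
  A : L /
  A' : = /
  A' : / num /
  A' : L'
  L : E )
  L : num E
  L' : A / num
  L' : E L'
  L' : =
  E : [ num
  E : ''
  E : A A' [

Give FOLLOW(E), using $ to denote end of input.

In L : E ): add FIRST()) = { ) }.
In L : num E: E is at the end, add FOLLOW(L) = { / }.
In L' : E L': add FIRST(L') = { ), =, [, num }.
Union: FOLLOW(E) = { ), /, =, [, num }.

{ ), /, =, [, num }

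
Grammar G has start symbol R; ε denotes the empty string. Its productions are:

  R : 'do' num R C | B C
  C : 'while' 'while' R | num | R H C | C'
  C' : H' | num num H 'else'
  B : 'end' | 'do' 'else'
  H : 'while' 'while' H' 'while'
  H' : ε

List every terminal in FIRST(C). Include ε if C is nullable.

C : 'while' 'while' R contributes {'while'}.
C : num contributes {num}.
From C : R H C: add FIRST(R) = { 'do', 'end' }.
From C : C': add FIRST(C') = { num, ε } (including ε since C' is nullable).
Union: FIRST(C) = { 'do', 'end', 'while', num, ε }.

{ 'do', 'end', 'while', num, ε }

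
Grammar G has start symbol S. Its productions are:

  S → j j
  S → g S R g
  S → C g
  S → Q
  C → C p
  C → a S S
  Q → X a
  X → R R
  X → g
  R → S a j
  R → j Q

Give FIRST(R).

From R → S a j: add FIRST(S) = { a, g, j }.
R → j Q contributes {j}.
Union: FIRST(R) = { a, g, j }.

{ a, g, j }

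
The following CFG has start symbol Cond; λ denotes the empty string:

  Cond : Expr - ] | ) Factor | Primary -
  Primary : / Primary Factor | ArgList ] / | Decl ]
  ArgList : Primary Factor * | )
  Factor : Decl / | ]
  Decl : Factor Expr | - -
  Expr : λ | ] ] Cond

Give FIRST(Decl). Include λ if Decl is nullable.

{ -, ] }

From Decl : Factor Expr: add FIRST(Factor) = { -, ] }.
Decl : - - contributes {-}.
Union: FIRST(Decl) = { -, ] }.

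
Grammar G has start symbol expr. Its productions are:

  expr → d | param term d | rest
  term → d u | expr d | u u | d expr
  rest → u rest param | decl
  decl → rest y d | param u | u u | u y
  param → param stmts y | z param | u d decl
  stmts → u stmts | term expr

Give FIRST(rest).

rest → u rest param contributes {u}.
From rest → decl: add FIRST(decl) = { u, z }.
Union: FIRST(rest) = { u, z }.

{ u, z }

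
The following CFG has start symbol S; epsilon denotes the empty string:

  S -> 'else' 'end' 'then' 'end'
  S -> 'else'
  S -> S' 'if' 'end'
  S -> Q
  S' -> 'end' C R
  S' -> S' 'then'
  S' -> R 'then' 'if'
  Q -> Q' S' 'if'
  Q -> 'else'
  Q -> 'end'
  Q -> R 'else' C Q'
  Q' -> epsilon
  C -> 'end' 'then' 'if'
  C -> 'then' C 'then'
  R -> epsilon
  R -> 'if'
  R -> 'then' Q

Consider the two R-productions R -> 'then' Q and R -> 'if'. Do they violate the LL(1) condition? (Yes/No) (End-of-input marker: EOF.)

FIRST('then' Q) = { 'then' } and FIRST('if') = { 'if' }.
The FIRST sets are disjoint and neither alternative is nullable — no conflict.

No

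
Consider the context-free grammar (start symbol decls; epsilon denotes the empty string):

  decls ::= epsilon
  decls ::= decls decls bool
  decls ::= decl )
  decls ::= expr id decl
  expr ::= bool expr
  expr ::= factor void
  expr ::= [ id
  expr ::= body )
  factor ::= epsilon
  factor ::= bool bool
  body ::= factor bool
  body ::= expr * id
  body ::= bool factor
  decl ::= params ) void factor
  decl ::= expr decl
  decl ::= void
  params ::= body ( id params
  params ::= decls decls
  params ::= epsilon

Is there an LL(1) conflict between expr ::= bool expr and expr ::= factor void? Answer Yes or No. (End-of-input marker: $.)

Yes

FIRST(bool expr) = { bool } and FIRST(factor void) = { bool, void }.
Both contain bool, so the two alternatives are not disjoint — LL(1) conflict.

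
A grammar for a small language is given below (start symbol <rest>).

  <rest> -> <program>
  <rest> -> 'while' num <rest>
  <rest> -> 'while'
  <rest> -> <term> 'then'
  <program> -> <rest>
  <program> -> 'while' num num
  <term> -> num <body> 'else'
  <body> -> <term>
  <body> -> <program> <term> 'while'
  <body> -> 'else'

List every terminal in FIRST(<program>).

From <program> -> <rest>: add FIRST(<rest>) = { 'while', num }.
<program> -> 'while' num num contributes {'while'}.
Union: FIRST(<program>) = { 'while', num }.

{ 'while', num }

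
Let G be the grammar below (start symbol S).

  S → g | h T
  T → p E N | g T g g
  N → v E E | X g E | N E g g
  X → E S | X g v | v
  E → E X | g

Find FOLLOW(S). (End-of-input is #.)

S is the start symbol, so # ∈ FOLLOW(S).
In X → E S: S is at the end, add FOLLOW(X) = { #, g, h, v }.
Union: FOLLOW(S) = { #, g, h, v }.

{ #, g, h, v }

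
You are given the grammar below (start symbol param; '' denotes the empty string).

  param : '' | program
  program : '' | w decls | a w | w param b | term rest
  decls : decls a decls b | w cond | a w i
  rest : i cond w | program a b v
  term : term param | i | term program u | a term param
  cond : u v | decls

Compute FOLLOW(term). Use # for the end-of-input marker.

In program : term rest: add FIRST(rest) = { a, i, w }.
In term : term param: add FIRST(param)\{''} = { a, i, w }.
  Since param is nullable, also add FOLLOW(term) = { a, i, u, w }.
In term : term program u: add FIRST(program u) = { a, i, u, w }.
In term : a term param: add FIRST(param)\{''} = { a, i, w }.
  Since param is nullable, also add FOLLOW(term) = { a, i, u, w }.
Union: FOLLOW(term) = { a, i, u, w }.

{ a, i, u, w }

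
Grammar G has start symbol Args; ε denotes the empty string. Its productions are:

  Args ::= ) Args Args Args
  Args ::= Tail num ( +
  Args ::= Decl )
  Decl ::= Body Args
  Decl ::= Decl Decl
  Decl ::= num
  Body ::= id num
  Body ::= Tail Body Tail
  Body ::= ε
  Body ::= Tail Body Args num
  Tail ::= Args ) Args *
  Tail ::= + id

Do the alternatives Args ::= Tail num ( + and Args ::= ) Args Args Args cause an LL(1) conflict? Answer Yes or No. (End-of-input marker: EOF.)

Yes

FIRST(Tail num ( +) = { ), +, id, num } and FIRST() Args Args Args) = { ) }.
Both contain ), so the two alternatives are not disjoint — LL(1) conflict.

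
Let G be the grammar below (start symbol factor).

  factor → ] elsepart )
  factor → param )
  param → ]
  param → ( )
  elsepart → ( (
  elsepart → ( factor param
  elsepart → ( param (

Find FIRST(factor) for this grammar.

factor → ] elsepart ) contributes {]}.
From factor → param ): add FIRST(param) = { (, ] }.
Union: FIRST(factor) = { (, ] }.

{ (, ] }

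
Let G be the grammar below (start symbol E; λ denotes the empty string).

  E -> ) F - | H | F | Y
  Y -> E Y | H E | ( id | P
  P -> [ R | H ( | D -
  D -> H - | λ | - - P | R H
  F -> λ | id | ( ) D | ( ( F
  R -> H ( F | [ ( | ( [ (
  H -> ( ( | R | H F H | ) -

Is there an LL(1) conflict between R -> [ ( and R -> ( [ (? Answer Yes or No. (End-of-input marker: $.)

FIRST([ () = { [ } and FIRST(( [ () = { ( }.
The FIRST sets are disjoint and neither alternative is nullable — no conflict.

No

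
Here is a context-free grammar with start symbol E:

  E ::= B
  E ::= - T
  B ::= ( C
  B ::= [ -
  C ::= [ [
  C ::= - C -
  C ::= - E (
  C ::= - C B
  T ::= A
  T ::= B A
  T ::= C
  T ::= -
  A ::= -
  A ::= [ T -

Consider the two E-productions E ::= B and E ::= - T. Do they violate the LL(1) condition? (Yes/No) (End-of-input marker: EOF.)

No

FIRST(B) = { (, [ } and FIRST(- T) = { - }.
The FIRST sets are disjoint and neither alternative is nullable — no conflict.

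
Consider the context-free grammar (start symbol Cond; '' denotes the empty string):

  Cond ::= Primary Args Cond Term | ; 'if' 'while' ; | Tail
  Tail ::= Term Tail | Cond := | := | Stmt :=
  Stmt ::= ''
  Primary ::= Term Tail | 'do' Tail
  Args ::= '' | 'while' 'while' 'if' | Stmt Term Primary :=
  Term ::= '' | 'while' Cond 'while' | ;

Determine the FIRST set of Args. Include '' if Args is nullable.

{ 'do', 'while', :=, ;, '' }

Args ::= '' contributes ''.
Args ::= 'while' 'while' 'if' contributes {'while'}.
From Args ::= Stmt Term Primary :=: Stmt, Term nullable, take FIRST(Stmt) ∪ FIRST(Term) ∪ FIRST(Primary) = { 'do', 'while', :=, ; }.
Union: FIRST(Args) = { 'do', 'while', :=, ;, '' }.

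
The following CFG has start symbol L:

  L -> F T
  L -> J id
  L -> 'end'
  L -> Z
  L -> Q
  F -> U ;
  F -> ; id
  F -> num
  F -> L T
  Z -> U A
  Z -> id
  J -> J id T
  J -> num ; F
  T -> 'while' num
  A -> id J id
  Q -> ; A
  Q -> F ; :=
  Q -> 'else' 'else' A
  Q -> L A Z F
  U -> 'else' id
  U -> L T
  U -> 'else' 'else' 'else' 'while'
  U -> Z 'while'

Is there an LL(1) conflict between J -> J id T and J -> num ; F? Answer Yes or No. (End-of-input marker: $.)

Yes

FIRST(J id T) = { num } and FIRST(num ; F) = { num }.
Both contain num, so the two alternatives are not disjoint — LL(1) conflict.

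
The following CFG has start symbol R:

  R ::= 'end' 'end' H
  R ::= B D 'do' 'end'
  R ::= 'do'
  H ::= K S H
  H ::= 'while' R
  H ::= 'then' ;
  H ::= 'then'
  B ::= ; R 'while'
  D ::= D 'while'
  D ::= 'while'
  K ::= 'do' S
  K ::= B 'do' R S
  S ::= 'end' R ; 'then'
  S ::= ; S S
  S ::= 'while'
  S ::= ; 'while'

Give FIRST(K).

{ 'do', ; }

K ::= 'do' S contributes {'do'}.
From K ::= B 'do' R S: add FIRST(B) = { ; }.
Union: FIRST(K) = { 'do', ; }.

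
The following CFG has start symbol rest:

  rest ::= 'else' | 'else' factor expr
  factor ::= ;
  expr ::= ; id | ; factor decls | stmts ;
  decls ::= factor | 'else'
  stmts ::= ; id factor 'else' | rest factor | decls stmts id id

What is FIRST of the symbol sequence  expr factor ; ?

Add FIRST(expr) = { 'else', ; }; expr is not nullable, stop.

{ 'else', ; }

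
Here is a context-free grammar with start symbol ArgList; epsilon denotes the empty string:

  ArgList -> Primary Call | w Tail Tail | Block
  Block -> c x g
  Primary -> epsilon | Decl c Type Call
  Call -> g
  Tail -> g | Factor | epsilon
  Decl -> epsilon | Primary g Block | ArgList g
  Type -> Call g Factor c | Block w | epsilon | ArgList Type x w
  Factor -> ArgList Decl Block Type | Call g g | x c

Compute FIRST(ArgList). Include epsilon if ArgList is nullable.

From ArgList -> Primary Call: Primary nullable, take FIRST(Primary) ∪ FIRST(Call) = { c, g, w }.
ArgList -> w Tail Tail contributes {w}.
From ArgList -> Block: add FIRST(Block) = { c }.
Union: FIRST(ArgList) = { c, g, w }.

{ c, g, w }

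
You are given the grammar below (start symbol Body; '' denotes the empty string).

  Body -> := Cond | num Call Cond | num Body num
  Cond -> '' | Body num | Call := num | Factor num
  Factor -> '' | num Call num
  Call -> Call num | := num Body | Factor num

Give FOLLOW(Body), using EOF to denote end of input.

Body is the start symbol, so EOF ∈ FOLLOW(Body).
In Body -> num Body num: add FIRST(num) = { num }.
In Cond -> Body num: add FIRST(num) = { num }.
In Call -> := num Body: Body is at the end, add FOLLOW(Call) = { EOF, :=, num }.
Union: FOLLOW(Body) = { EOF, :=, num }.

{ EOF, :=, num }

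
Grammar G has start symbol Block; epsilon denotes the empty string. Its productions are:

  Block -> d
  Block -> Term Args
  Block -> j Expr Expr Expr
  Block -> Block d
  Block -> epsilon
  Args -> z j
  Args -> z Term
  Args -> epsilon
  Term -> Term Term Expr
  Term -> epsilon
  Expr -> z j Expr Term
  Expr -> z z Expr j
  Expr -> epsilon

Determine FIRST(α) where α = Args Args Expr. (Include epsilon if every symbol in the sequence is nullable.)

Add FIRST(Args)\{epsilon} = { z }; Args is nullable, continue.
Add FIRST(Args)\{epsilon} = { z }; Args is nullable, continue.
Add FIRST(Expr)\{epsilon} = { z }; Expr is nullable, continue.
Every symbol is nullable, so include epsilon.

{ z, epsilon }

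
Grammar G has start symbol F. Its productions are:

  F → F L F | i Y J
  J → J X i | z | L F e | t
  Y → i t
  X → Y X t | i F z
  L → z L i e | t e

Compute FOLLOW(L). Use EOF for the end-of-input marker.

In F → F L F: add FIRST(F) = { i }.
In J → L F e: add FIRST(F e) = { i }.
In L → z L i e: add FIRST(i e) = { i }.
Union: FOLLOW(L) = { i }.

{ i }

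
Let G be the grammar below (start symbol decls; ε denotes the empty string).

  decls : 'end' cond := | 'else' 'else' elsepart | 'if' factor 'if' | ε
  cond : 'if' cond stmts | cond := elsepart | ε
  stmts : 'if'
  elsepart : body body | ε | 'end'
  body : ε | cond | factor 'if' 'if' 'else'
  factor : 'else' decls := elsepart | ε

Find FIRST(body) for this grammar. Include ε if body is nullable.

body : ε contributes ε.
From body : cond: add FIRST(cond) = { 'if', :=, ε } (including ε since cond is nullable).
From body : factor 'if' 'if' 'else': factor nullable, take FIRST(factor) ∪ {'if'} = { 'else', 'if' }.
Union: FIRST(body) = { 'else', 'if', :=, ε }.

{ 'else', 'if', :=, ε }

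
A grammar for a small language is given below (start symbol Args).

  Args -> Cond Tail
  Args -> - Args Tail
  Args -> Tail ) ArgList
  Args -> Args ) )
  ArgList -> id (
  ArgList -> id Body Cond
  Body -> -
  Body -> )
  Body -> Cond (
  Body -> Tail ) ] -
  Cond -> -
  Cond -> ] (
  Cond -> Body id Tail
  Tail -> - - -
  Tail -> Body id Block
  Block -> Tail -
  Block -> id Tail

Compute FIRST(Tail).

{ ), -, ] }

Tail -> - - - contributes {-}.
From Tail -> Body id Block: add FIRST(Body) = { ), -, ] }.
Union: FIRST(Tail) = { ), -, ] }.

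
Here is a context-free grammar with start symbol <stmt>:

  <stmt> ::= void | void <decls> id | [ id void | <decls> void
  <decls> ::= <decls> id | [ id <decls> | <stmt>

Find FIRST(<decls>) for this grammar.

{ [, void }

From <decls> ::= <decls> id: add FIRST(<decls>) = { [, void }.
<decls> ::= [ id <decls> contributes {[}.
From <decls> ::= <stmt>: add FIRST(<stmt>) = { [, void }.
Union: FIRST(<decls>) = { [, void }.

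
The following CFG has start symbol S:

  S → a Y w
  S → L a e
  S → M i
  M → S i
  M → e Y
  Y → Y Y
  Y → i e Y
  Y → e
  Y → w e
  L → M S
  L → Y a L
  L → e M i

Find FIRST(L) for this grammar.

From L → M S: add FIRST(M) = { a, e, i, w }.
From L → Y a L: add FIRST(Y) = { e, i, w }.
L → e M i contributes {e}.
Union: FIRST(L) = { a, e, i, w }.

{ a, e, i, w }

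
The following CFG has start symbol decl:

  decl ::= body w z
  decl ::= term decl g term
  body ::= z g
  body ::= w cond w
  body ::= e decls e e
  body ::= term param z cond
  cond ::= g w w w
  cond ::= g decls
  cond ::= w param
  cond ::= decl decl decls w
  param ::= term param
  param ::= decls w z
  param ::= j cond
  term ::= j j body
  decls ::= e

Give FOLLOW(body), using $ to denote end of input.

In decl ::= body w z: add FIRST(w z) = { w }.
In term ::= j j body: body is at the end, add FOLLOW(term) = { $, e, g, j, w, z }.
Union: FOLLOW(body) = { $, e, g, j, w, z }.

{ $, e, g, j, w, z }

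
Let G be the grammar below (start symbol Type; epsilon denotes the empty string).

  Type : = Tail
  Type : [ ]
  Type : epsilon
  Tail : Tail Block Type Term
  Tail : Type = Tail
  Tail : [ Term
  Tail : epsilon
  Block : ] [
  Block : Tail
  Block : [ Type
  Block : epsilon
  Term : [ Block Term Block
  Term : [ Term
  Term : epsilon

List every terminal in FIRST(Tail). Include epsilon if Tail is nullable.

{ =, [, ], epsilon }

From Tail : Tail Block Type Term: Tail, Block, Type, Term nullable, take FIRST(Tail) ∪ FIRST(Block) ∪ FIRST(Type) ∪ FIRST(Term) = { =, [, ] }; also epsilon since the whole RHS is nullable.
From Tail : Type = Tail: Type nullable, take FIRST(Type) ∪ {=} = { =, [ }.
Tail : [ Term contributes {[}.
Tail : epsilon contributes epsilon.
Union: FIRST(Tail) = { =, [, ], epsilon }.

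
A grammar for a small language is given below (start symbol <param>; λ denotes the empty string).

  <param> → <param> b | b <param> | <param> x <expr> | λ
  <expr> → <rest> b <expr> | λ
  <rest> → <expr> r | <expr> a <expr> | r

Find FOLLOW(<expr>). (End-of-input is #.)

In <param> → <param> x <expr>: <expr> is at the end, add FOLLOW(<param>) = { #, b, x }.
In <expr> → <rest> b <expr>: <expr> is at the end, add FOLLOW(<expr>) = { #, a, b, r, x }.
In <rest> → <expr> r: add FIRST(r) = { r }.
In <rest> → <expr> a <expr>: add FIRST(a <expr>) = { a }.
In <rest> → <expr> a <expr>: <expr> is at the end, add FOLLOW(<rest>) = { b }.
Union: FOLLOW(<expr>) = { #, a, b, r, x }.

{ #, a, b, r, x }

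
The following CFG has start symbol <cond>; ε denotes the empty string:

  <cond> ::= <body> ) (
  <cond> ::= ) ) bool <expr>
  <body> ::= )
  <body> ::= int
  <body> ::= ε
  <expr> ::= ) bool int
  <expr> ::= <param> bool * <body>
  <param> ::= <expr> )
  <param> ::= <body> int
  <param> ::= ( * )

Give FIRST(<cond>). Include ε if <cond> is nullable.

From <cond> ::= <body> ) (: <body> nullable, take FIRST(<body>) ∪ {)} = { ), int }.
<cond> ::= ) ) bool <expr> contributes {)}.
Union: FIRST(<cond>) = { ), int }.

{ ), int }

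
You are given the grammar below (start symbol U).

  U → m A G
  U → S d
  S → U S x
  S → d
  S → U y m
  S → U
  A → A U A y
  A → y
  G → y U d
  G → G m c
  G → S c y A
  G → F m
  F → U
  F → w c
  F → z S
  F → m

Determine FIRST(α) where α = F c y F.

{ d, m, w, z }

Add FIRST(F) = { d, m, w, z }; F is not nullable, stop.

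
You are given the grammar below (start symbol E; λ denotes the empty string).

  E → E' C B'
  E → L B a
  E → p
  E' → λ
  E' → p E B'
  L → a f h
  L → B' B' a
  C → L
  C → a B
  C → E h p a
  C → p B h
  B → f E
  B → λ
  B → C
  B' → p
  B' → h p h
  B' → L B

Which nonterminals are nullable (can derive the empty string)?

Directly nullable (have an λ-production): E', B.
No other nonterminal has a production whose RHS symbols are all nullable.

{ B, E' }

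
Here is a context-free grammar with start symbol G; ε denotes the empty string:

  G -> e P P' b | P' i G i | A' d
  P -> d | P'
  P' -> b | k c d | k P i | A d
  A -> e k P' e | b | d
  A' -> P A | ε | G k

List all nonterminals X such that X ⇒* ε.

Directly nullable (have an ε-production): A'.
No other nonterminal has a production whose RHS symbols are all nullable.

{ A' }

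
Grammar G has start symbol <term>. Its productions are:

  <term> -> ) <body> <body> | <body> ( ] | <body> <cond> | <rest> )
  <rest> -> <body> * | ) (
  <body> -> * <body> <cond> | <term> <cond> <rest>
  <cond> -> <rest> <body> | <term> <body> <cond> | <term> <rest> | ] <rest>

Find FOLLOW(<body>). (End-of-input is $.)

In <term> -> ) <body> <body>: add FIRST(<body>) = { ), * }.
In <term> -> ) <body> <body>: <body> is at the end, add FOLLOW(<term>) = { $, ), *, ] }.
In <term> -> <body> ( ]: add FIRST(( ]) = { ( }.
In <term> -> <body> <cond>: add FIRST(<cond>) = { ), *, ] }.
In <rest> -> <body> *: add FIRST(*) = { * }.
In <body> -> * <body> <cond>: add FIRST(<cond>) = { ), *, ] }.
In <cond> -> <rest> <body>: <body> is at the end, add FOLLOW(<cond>) = { $, (, ), *, ] }.
In <cond> -> <term> <body> <cond>: add FIRST(<cond>) = { ), *, ] }.
Union: FOLLOW(<body>) = { $, (, ), *, ] }.

{ $, (, ), *, ] }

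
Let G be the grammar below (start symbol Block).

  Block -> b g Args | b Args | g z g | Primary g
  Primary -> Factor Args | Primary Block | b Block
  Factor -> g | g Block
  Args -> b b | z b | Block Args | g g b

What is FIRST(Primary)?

From Primary -> Factor Args: add FIRST(Factor) = { g }.
From Primary -> Primary Block: add FIRST(Primary) = { b, g }.
Primary -> b Block contributes {b}.
Union: FIRST(Primary) = { b, g }.

{ b, g }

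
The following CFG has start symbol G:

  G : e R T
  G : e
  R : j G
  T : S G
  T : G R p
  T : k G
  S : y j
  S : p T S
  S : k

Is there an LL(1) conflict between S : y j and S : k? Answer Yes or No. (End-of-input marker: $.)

FIRST(y j) = { y } and FIRST(k) = { k }.
The FIRST sets are disjoint and neither alternative is nullable — no conflict.

No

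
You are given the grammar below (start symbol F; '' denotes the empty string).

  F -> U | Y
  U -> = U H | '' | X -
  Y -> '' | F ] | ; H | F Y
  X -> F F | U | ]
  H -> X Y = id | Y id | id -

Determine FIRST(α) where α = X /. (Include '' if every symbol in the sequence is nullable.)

{ -, /, ;, =, ] }

Add FIRST(X)\{''} = { -, ;, =, ] }; X is nullable, continue.
/ is a terminal; add {/} and stop.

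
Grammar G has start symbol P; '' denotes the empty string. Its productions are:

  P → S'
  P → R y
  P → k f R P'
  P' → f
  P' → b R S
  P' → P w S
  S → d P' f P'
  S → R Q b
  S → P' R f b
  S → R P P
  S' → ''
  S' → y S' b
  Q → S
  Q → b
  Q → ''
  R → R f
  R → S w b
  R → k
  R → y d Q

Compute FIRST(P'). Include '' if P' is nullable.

{ b, d, f, k, w, y }

P' → f contributes {f}.
P' → b R S contributes {b}.
From P' → P w S: P nullable, take FIRST(P) ∪ {w} = { b, d, f, k, w, y }.
Union: FIRST(P') = { b, d, f, k, w, y }.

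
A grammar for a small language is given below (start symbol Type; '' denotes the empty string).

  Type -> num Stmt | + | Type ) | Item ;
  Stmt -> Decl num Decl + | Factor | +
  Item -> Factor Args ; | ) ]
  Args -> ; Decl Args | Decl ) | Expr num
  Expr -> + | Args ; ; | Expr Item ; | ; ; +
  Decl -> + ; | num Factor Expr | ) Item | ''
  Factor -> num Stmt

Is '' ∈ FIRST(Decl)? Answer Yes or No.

Decl has an ''-production, so Decl ⇒ ''.

Yes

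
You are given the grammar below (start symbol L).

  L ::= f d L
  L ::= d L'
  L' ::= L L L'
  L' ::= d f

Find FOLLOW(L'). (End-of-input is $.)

In L ::= d L': L' is at the end, add FOLLOW(L) = { $, d, f }.
In L' ::= L L L': L' is at the end, add FOLLOW(L') = { $, d, f }.
Union: FOLLOW(L') = { $, d, f }.

{ $, d, f }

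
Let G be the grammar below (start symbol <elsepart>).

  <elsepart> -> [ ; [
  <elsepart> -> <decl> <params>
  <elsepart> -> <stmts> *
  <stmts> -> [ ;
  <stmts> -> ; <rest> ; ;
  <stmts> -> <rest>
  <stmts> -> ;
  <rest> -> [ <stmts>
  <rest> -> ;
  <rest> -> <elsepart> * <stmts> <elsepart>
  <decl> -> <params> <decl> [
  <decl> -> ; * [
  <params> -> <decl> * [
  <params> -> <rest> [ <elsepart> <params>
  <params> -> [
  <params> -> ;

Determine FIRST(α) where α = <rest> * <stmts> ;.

Add FIRST(<rest>) = { ;, [ }; <rest> is not nullable, stop.

{ ;, [ }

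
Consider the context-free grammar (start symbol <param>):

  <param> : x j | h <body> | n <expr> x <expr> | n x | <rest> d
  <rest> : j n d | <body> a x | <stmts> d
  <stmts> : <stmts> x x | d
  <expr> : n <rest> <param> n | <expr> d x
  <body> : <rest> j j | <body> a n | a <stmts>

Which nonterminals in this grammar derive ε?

{ } (none)

No nonterminal has an empty production or an RHS whose symbols are all nullable.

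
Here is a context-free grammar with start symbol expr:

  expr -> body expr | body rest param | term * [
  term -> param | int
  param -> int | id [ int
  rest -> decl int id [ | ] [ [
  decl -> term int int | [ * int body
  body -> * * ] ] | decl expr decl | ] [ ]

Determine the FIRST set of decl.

From decl -> term int int: add FIRST(term) = { id, int }.
decl -> [ * int body contributes {[}.
Union: FIRST(decl) = { [, id, int }.

{ [, id, int }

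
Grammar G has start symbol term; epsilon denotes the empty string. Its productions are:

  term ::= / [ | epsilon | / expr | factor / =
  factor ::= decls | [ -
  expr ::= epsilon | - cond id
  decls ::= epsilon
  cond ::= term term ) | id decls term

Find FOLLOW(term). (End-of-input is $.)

term is the start symbol, so $ ∈ FOLLOW(term).
In cond ::= term term ): add FIRST(term )) = { ), /, [ }.
In cond ::= term term ): add FIRST()) = { ) }.
In cond ::= id decls term: term is at the end, add FOLLOW(cond) = { id }.
Union: FOLLOW(term) = { $, ), /, [, id }.

{ $, ), /, [, id }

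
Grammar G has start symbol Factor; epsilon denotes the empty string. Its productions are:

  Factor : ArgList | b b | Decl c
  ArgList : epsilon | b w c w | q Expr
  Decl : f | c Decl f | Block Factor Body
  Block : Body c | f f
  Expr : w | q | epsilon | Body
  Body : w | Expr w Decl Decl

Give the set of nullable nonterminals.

{ ArgList, Expr, Factor }

Directly nullable (have an epsilon-production): ArgList, Expr.
Factor : ArgList with every symbol nullable, so Factor is nullable.
No other nonterminal has a production whose RHS symbols are all nullable.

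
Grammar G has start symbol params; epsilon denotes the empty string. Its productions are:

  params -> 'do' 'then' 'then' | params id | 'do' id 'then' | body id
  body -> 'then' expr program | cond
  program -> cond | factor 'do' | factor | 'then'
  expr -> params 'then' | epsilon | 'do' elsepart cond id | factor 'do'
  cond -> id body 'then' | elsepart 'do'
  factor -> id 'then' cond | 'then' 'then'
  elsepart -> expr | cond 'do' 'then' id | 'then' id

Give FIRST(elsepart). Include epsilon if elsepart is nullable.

{ 'do', 'then', id, epsilon }

From elsepart -> expr: add FIRST(expr) = { 'do', 'then', id, epsilon } (including epsilon since expr is nullable).
From elsepart -> cond 'do' 'then' id: add FIRST(cond) = { 'do', 'then', id }.
elsepart -> 'then' id contributes {'then'}.
Union: FIRST(elsepart) = { 'do', 'then', id, epsilon }.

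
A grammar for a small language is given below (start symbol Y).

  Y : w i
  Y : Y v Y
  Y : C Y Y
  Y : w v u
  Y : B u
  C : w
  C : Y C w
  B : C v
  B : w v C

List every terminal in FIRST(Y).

{ w }

Y : w i contributes {w}.
From Y : Y v Y: add FIRST(Y) = { w }.
From Y : C Y Y: add FIRST(C) = { w }.
Y : w v u contributes {w}.
From Y : B u: add FIRST(B) = { w }.
Union: FIRST(Y) = { w }.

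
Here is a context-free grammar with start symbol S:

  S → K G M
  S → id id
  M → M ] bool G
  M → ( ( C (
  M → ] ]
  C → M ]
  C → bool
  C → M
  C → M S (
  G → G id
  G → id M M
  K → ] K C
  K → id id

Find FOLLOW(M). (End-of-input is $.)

{ $, (, ], bool, id }

In S → K G M: M is at the end, add FOLLOW(S) = { $, ( }.
In M → M ] bool G: add FIRST(] bool G) = { ] }.
In C → M ]: add FIRST(]) = { ] }.
In C → M: M is at the end, add FOLLOW(C) = { (, ], bool, id }.
In C → M S (: add FIRST(S () = { ], id }.
In G → id M M: add FIRST(M) = { (, ] }.
In G → id M M: M is at the end, add FOLLOW(G) = { $, (, ], bool, id }.
Union: FOLLOW(M) = { $, (, ], bool, id }.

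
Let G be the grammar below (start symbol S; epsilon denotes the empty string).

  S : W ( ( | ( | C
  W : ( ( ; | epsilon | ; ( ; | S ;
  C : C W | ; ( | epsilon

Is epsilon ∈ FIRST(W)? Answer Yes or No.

Yes

W has an epsilon-production, so W ⇒ epsilon.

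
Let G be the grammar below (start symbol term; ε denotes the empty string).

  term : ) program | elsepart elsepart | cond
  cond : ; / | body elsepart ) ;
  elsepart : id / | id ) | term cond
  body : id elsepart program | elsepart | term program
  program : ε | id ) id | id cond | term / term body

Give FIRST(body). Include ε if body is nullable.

body : id elsepart program contributes {id}.
From body : elsepart: add FIRST(elsepart) = { ), ;, id }.
From body : term program: add FIRST(term) = { ), ;, id }.
Union: FIRST(body) = { ), ;, id }.

{ ), ;, id }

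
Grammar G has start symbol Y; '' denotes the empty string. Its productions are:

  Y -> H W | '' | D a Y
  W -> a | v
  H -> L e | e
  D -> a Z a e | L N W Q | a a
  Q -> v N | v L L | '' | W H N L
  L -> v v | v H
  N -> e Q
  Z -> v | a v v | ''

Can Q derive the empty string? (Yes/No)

Q has an ''-production, so Q ⇒ ''.

Yes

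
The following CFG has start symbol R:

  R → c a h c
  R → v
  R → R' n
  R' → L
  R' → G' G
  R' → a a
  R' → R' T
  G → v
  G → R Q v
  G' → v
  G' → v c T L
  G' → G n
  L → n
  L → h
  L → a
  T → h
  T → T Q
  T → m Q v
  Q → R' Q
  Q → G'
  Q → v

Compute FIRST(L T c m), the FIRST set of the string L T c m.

Add FIRST(L) = { a, h, n }; L is not nullable, stop.

{ a, h, n }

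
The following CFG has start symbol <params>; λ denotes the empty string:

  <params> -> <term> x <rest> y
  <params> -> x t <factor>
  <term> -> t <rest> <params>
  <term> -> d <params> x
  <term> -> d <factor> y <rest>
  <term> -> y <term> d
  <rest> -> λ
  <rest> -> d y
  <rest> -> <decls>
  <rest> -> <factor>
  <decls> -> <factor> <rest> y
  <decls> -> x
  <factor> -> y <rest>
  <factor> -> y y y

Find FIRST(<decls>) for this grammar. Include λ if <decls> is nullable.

From <decls> -> <factor> <rest> y: add FIRST(<factor>) = { y }.
<decls> -> x contributes {x}.
Union: FIRST(<decls>) = { x, y }.

{ x, y }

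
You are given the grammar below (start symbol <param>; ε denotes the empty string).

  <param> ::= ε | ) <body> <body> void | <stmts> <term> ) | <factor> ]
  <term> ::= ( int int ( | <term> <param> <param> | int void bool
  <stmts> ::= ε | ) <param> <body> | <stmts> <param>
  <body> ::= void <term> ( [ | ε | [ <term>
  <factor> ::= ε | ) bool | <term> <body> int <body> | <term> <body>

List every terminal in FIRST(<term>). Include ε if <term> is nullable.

{ (, int }

<term> ::= ( int int ( contributes {(}.
From <term> ::= <term> <param> <param>: add FIRST(<term>) = { (, int }.
<term> ::= int void bool contributes {int}.
Union: FIRST(<term>) = { (, int }.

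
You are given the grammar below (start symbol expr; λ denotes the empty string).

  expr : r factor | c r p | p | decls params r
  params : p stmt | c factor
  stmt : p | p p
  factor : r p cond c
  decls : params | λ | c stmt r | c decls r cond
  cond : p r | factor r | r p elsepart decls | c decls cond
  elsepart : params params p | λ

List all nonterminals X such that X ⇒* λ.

Directly nullable (have an λ-production): decls, elsepart.
No other nonterminal has a production whose RHS symbols are all nullable.

{ decls, elsepart }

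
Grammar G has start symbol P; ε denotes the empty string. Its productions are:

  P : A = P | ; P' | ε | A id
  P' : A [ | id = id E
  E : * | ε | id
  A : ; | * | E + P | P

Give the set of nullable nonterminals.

{ A, E, P }

Directly nullable (have an ε-production): P, E.
A : P with every symbol nullable, so A is nullable.
No other nonterminal has a production whose RHS symbols are all nullable.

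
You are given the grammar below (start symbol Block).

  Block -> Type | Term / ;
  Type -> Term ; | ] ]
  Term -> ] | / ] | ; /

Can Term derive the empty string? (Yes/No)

No

No nonterminal in this grammar is nullable.
No production of Term has an RHS whose symbols are all nullable, so Term is not nullable.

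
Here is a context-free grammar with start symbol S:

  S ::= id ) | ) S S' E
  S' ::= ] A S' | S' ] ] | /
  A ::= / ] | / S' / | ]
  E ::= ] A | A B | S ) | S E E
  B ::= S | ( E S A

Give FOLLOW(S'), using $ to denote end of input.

In S ::= ) S S' E: add FIRST(E) = { ), /, ], id }.
In S' ::= ] A S': S' is at the end, add FOLLOW(S') = { ), /, ], id }.
In S' ::= S' ] ]: add FIRST(] ]) = { ] }.
In A ::= / S' /: add FIRST(/) = { / }.
Union: FOLLOW(S') = { ), /, ], id }.

{ ), /, ], id }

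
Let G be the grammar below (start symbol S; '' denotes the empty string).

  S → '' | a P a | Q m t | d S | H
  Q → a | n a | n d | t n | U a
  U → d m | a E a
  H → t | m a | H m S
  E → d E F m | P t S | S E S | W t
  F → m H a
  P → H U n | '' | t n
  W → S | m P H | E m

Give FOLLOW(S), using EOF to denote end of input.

{ EOF, a, d, m, n, t }

S is the start symbol, so EOF ∈ FOLLOW(S).
In S → d S: S is at the end, add FOLLOW(S) = { EOF, a, d, m, n, t }.
In H → H m S: S is at the end, add FOLLOW(H) = { EOF, a, d, m, n, t }.
In E → P t S: S is at the end, add FOLLOW(E) = { a, d, m, n, t }.
In E → S E S: add FIRST(E S) = { a, d, m, n, t }.
In E → S E S: S is at the end, add FOLLOW(E) = { a, d, m, n, t }.
In W → S: S is at the end, add FOLLOW(W) = { t }.
Union: FOLLOW(S) = { EOF, a, d, m, n, t }.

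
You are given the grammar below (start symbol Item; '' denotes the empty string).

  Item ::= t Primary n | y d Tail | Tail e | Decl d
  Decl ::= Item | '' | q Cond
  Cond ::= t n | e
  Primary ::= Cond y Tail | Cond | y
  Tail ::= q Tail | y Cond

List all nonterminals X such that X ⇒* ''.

Directly nullable (have an ''-production): Decl.
No other nonterminal has a production whose RHS symbols are all nullable.

{ Decl }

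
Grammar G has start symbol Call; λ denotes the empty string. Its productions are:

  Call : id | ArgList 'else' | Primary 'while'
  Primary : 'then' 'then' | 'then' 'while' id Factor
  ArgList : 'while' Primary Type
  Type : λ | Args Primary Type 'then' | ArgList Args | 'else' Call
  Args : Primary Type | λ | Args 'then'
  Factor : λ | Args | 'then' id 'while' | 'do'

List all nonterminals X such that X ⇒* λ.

{ Args, Factor, Type }

Directly nullable (have an λ-production): Type, Args, Factor.
No other nonterminal has a production whose RHS symbols are all nullable.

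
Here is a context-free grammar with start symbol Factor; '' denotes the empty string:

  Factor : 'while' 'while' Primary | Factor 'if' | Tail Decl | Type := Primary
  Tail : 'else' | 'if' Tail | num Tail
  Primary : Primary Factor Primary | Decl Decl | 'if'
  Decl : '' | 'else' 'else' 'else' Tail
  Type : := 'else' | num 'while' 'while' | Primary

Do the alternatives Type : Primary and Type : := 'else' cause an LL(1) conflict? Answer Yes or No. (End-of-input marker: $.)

Yes

FIRST(Primary) = { 'else', 'if', 'while', :=, num, '' } and FIRST(:= 'else') = { := }.
Both contain :=, so the two alternatives are not disjoint — LL(1) conflict.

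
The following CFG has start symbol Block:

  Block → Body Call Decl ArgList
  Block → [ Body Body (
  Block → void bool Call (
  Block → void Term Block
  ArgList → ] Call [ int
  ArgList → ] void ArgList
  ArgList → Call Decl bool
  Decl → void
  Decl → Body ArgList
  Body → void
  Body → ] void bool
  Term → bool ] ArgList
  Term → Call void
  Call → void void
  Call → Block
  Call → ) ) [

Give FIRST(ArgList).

{ ), [, ], void }

ArgList → ] Call [ int contributes {]}.
ArgList → ] void ArgList contributes {]}.
From ArgList → Call Decl bool: add FIRST(Call) = { ), [, ], void }.
Union: FIRST(ArgList) = { ), [, ], void }.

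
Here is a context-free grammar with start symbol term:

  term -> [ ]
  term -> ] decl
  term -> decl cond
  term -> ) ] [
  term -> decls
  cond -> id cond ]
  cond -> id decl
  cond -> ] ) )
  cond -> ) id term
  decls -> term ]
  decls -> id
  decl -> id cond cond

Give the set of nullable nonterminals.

No nonterminal has an empty production or an RHS whose symbols are all nullable.

{ } (none)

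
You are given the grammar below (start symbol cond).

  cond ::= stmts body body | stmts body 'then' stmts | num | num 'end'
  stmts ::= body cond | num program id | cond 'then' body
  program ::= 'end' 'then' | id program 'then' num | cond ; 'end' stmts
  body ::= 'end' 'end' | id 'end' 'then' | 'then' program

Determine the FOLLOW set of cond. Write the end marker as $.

cond is the start symbol, so $ ∈ FOLLOW(cond).
In stmts ::= body cond: cond is at the end, add FOLLOW(stmts) = { $, 'end', 'then', ;, id, num }.
In stmts ::= cond 'then' body: add FIRST('then' body) = { 'then' }.
In program ::= cond ; 'end' stmts: add FIRST(; 'end' stmts) = { ; }.
Union: FOLLOW(cond) = { $, 'end', 'then', ;, id, num }.

{ $, 'end', 'then', ;, id, num }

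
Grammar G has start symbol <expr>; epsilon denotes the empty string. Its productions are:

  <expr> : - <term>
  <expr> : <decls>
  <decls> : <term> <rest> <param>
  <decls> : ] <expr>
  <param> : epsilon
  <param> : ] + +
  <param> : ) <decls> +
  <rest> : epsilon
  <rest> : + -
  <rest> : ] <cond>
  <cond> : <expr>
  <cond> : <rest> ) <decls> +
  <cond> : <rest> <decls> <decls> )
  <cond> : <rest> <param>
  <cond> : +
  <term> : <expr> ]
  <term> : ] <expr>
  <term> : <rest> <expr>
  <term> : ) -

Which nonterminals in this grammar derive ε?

{ <cond>, <param>, <rest> }

Directly nullable (have an epsilon-production): <param>, <rest>.
<cond> : <rest> <param> with every symbol nullable, so <cond> is nullable.
No other nonterminal has a production whose RHS symbols are all nullable.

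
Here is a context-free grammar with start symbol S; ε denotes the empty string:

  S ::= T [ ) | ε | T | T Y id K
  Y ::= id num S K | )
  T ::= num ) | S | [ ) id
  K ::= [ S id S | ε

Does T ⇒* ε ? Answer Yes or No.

Yes

T ::= S and each of S is nullable, so T ⇒* ε.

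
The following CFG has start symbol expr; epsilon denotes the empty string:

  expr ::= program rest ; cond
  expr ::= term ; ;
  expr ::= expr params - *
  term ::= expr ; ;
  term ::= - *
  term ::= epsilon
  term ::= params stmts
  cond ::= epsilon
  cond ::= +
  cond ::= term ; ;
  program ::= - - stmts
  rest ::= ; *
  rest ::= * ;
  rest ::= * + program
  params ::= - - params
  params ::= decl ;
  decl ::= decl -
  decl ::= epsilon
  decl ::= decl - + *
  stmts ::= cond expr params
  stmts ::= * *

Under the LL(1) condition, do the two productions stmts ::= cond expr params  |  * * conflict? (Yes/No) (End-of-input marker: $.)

No

FIRST(cond expr params) = { +, -, ; } and FIRST(* *) = { * }.
The FIRST sets are disjoint and neither alternative is nullable — no conflict.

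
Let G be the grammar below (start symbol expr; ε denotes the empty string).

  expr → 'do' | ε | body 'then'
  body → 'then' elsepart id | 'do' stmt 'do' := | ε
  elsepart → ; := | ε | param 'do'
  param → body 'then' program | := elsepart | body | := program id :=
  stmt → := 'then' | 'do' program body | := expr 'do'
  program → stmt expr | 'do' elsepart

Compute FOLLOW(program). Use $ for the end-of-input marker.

In param → body 'then' program: program is at the end, add FOLLOW(param) = { 'do' }.
In param → := program id :=: add FIRST(id :=) = { id }.
In stmt → 'do' program body: add FIRST(body)\{ε} = { 'do', 'then' }.
  Since body is nullable, also add FOLLOW(stmt) = { 'do', 'then', id }.
Union: FOLLOW(program) = { 'do', 'then', id }.

{ 'do', 'then', id }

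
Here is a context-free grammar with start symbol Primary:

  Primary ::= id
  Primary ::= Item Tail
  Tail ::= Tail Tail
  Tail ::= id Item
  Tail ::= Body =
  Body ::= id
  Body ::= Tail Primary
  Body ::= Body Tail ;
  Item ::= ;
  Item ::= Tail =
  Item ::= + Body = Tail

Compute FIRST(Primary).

Primary ::= id contributes {id}.
From Primary ::= Item Tail: add FIRST(Item) = { +, ;, id }.
Union: FIRST(Primary) = { +, ;, id }.

{ +, ;, id }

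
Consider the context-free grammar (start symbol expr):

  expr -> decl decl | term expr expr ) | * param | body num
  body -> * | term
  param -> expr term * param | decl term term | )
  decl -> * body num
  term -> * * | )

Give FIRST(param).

{ ), * }

From param -> expr term * param: add FIRST(expr) = { ), * }.
From param -> decl term term: add FIRST(decl) = { * }.
param -> ) contributes {)}.
Union: FIRST(param) = { ), * }.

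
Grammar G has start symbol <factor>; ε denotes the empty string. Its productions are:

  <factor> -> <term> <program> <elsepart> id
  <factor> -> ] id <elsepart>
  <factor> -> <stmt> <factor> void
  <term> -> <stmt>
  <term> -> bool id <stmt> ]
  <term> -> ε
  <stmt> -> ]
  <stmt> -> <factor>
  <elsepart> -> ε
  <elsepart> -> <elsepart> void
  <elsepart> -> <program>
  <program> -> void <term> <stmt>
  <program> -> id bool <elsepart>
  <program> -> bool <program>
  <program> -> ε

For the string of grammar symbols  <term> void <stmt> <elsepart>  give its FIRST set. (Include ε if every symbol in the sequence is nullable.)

Add FIRST(<term>)\{ε} = { ], bool, id, void }; <term> is nullable, continue.
void is a terminal; add {void} and stop.

{ ], bool, id, void }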